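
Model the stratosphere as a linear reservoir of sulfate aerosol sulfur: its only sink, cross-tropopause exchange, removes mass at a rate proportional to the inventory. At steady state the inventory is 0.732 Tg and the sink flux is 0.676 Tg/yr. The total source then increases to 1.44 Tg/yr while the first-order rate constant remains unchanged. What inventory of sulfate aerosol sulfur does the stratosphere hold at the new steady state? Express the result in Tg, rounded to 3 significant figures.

1.56 Tg

Rate constant k = F/M = 0.676 / 0.732 = 0.9235 yr⁻¹.
At the new steady state, source = k·M_new ⇒ M_new = 1.44 / 0.9235 = 1.559 Tg.
(Equivalently M_new = M × F_new/F_old = 0.732 × 1.44/0.676.)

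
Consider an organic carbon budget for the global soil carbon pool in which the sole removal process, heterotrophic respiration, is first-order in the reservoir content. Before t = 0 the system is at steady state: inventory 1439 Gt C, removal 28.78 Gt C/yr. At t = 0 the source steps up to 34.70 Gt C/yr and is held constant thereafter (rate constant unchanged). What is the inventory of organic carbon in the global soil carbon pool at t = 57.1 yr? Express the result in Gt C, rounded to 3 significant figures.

Residence time τ = M₀/F₀ = 50.00 yr. The eventual steady state is M_∞ = M₀·(F₁/F₀) = 1439 × 34.70/28.78 = 1735.0 Gt C.
The anomaly ΔM(t) = M(t) − M_∞ decays as ΔM₀·e^(−t/τ) with ΔM₀ = 1439 − 1735.0 = −296.0 Gt C.
At t = 57.1 yr, e^(−t/τ) = e^(−1.142) = 0.3192, so ΔM = −94.48 Gt C and M = 1735.0 − 94.48 = 1640.5 Gt C.

1640 Gt C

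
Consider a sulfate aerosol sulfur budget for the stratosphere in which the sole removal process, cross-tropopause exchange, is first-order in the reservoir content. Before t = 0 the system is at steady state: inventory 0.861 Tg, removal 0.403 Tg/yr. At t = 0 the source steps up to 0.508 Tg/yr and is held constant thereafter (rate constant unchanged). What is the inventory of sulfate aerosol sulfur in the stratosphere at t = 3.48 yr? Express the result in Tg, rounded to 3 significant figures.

1.04 Tg

Residence time τ = M₀/F₀ = 2.136 yr. The eventual steady state is M_∞ = M₀·(F₁/F₀) = 0.861 × 0.508/0.403 = 1.0853 Tg.
The anomaly ΔM(t) = M(t) − M_∞ decays as ΔM₀·e^(−t/τ) with ΔM₀ = 0.861 − 1.0853 = −0.2243 Tg.
At t = 3.48 yr, e^(−t/τ) = e^(−1.629) = 0.1962, so ΔM = −0.04400 Tg and M = 1.0853 − 0.04400 = 1.0413 Tg.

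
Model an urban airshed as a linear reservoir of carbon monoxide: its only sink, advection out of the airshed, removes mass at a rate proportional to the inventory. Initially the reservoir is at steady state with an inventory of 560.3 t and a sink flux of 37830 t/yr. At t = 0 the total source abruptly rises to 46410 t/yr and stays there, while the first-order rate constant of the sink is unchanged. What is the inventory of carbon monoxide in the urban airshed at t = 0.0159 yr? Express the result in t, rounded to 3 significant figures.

τ = M₀/F₀ = 560.3/37830 = 0.01481 yr; rate constant k = 1/τ.
New steady state M_∞ = F₁/k = F₁·τ = 46410 × 0.01481 = 687.38 t.
M(t) = M_∞ + (M₀ − M_∞)·e^(−t/τ); t/τ = 0.0159/0.01481 = 1.074, so e^(−t/τ) = 0.3418.
M(t) = 687.38 − 127.1 × 0.3418 = 643.94 t.

644 t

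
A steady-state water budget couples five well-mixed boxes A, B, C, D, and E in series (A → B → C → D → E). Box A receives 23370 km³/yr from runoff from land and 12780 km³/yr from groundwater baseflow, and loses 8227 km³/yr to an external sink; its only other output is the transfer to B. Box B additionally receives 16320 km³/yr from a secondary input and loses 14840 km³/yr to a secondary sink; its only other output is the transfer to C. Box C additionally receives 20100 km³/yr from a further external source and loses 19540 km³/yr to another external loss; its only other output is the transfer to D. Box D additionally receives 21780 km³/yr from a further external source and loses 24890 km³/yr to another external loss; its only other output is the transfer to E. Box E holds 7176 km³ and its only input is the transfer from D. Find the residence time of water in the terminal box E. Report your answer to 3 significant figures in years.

Box A: F(A→B) = (23370 + 12780) − 8227 = 27923 km³/yr.
Box B: F(B→C) = (27923 + 16320) − 14840 = 29403 km³/yr.
Box C: F(C→D) = (29403 + 20100) − 19540 = 29963 km³/yr.
Box D: F(D→E) = (29963 + 21780) − 24890 = 26853 km³/yr.
Box E throughput = its input = 26853 km³/yr; τ = 7176 / 26853 = 0.2672 yr.

0.267 yr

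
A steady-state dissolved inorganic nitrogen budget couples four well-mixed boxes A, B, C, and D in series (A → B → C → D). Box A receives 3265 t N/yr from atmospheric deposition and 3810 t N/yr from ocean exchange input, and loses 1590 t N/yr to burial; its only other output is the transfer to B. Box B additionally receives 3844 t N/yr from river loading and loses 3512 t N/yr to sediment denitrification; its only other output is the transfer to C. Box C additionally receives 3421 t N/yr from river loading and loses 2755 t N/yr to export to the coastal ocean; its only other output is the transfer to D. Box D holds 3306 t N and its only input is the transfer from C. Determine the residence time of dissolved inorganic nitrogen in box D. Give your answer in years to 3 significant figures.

0.510 yr

Box A: F(A→B) = (3265 + 3810) − 1590 = 5485.0 t N/yr.
Box B: F(B→C) = (5485.0 + 3844) − 3512 = 5817.0 t N/yr.
Box C: F(C→D) = (5817.0 + 3421) − 2755 = 6483.0 t N/yr.
Box D throughput = its input = 6483.0 t N/yr; τ = 3306 / 6483.0 = 0.5099 yr.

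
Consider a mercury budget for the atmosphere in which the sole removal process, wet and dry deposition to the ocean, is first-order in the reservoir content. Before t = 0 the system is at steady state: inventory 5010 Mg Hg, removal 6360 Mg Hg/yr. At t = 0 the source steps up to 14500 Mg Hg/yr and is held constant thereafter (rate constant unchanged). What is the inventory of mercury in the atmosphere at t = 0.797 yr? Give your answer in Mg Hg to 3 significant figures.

9090 Mg Hg

The sink rate constant is k = F₀/M₀ = 6360/5010 = 1.269 yr⁻¹.
Solving dM/dt = F₁ − kM with M(0) = M₀ gives M(t) = F₁/k + (M₀ − F₁/k)·e^(−kt).
F₁/k = 14500/1.269 = 11422 Mg Hg; kt = 1.269 × 0.797 = 1.012, e^(−kt) = 0.3636.
M(0.797) = 11422 + (5010 − 11422) × 0.3636 = 11422 − 2331 = 9090.8 Mg Hg.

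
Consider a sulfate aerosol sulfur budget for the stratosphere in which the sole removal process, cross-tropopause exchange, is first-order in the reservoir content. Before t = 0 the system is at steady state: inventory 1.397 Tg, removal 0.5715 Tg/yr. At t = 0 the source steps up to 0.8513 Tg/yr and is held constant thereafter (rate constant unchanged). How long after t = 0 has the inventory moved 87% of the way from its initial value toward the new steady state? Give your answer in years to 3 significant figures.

4.99 yr

τ = M₀/F₀ = 1.397/0.5715 = 2.444 yr.
The remaining gap fraction is e^(−t/τ); 87% covered ⇒ e^(−t/τ) = 0.130.
t = −τ ln(0.130) = 2.444 × 2.040 = 4.987 yr.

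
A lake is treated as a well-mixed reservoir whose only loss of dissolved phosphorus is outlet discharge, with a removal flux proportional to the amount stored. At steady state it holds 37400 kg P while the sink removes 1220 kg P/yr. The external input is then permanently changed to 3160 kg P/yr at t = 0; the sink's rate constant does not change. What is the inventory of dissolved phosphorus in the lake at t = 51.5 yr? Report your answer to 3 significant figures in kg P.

The sink rate constant is k = F₀/M₀ = 1220/37400 = 0.03262 yr⁻¹.
Solving dM/dt = F₁ − kM with M(0) = M₀ gives M(t) = F₁/k + (M₀ − F₁/k)·e^(−kt).
F₁/k = 3160/0.03262 = 96872 kg P; kt = 0.03262 × 51.5 = 1.680, e^(−kt) = 0.1864.
M(51.5) = 96872 + (37400 − 96872) × 0.1864 = 96872 − 11080 = 85787 kg P.

85800 kg P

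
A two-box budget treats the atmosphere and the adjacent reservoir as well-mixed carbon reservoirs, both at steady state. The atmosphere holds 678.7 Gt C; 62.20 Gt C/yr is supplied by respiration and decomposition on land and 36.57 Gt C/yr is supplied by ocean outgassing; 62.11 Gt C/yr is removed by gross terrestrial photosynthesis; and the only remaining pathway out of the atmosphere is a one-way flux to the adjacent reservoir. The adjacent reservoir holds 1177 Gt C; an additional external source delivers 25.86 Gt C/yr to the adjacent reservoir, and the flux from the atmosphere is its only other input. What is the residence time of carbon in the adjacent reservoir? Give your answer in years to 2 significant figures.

19 yr

Balance the atmosphere: ΣF_in = 62.20 + 36.57 = 98.770 Gt C/yr.
Flux to the adjacent reservoir = ΣF_in − (62.11) = 36.660 Gt C/yr.
Total input to the adjacent reservoir = 36.660 + 25.86 = 62.520 Gt C/yr; at steady state this equals its total output.
τ = M / F = 1177 / 62.520 = 18.83 yr.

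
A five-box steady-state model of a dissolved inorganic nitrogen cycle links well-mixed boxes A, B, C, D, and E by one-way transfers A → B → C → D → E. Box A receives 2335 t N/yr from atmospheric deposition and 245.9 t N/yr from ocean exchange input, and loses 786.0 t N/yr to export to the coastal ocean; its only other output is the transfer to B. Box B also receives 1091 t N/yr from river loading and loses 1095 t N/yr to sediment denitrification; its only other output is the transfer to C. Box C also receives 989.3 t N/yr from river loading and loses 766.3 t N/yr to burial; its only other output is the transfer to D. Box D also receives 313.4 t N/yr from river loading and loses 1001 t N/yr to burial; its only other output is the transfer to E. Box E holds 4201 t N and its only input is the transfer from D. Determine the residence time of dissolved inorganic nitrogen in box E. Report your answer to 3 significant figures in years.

3.17 yr

Box A: F(A→B) = (2335 + 245.9) − 786.0 = 1794.9 t N/yr.
Box B: F(B→C) = (1794.9 + 1091) − 1095 = 1790.9 t N/yr.
Box C: F(C→D) = (1790.9 + 989.3) − 766.3 = 2013.9 t N/yr.
Box D: F(D→E) = (2013.9 + 313.4) − 1001 = 1326.3 t N/yr.
Box E throughput = its input = 1326.3 t N/yr; τ = 4201 / 1326.3 = 3.167 yr.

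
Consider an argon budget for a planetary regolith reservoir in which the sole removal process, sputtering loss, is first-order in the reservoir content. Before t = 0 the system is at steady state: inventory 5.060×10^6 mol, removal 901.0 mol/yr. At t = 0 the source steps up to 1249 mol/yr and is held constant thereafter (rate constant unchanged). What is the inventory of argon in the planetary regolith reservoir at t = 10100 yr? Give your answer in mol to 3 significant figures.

6.69×10^6 mol

The sink rate constant is k = F₀/M₀ = 901.0/5.060×10^6 = 0.0001781 yr⁻¹.
Solving dM/dt = F₁ − kM with M(0) = M₀ gives M(t) = F₁/k + (M₀ − F₁/k)·e^(−kt).
F₁/k = 1249/0.0001781 = 7.0144×10^6 mol; kt = 0.0001781 × 10100 = 1.798, e^(−kt) = 0.1656.
M(10100) = 7.0144×10^6 + (5.060×10^6 − 7.0144×10^6) × 0.1656 = 7.0144×10^6 − 323600 = 6.6908×10^6 mol.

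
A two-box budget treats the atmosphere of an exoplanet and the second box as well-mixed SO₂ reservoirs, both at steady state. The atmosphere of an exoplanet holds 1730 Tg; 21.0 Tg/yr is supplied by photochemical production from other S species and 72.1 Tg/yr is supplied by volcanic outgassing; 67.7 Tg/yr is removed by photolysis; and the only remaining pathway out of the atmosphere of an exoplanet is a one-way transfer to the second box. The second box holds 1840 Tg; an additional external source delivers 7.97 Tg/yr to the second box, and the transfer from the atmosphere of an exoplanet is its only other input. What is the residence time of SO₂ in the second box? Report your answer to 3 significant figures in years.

Balance the atmosphere of an exoplanet: ΣF_in = 21.0 + 72.1 = 93.100 Tg/yr.
Transfer to the second box = ΣF_in − (67.7) = 25.400 Tg/yr.
Total input to the second box = 25.400 + 7.97 = 33.370 Tg/yr; at steady state this equals its total output.
τ = M / F = 1840 / 33.370 = 55.14 yr.

55.1 yr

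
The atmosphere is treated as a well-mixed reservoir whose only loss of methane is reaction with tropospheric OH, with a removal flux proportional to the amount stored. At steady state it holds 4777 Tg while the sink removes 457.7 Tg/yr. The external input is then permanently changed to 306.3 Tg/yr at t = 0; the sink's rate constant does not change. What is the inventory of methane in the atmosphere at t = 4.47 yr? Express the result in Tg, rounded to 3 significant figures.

Residence time τ = M₀/F₀ = 10.44 yr. The eventual steady state is M_∞ = M₀·(F₁/F₀) = 4777 × 306.3/457.7 = 3196.8 Tg.
The anomaly ΔM(t) = M(t) − M_∞ decays as ΔM₀·e^(−t/τ) with ΔM₀ = 4777 − 3196.8 = 1580 Tg.
At t = 4.47 yr, e^(−t/τ) = e^(−0.4283) = 0.6516, so ΔM = 1030 Tg and M = 3196.8 + 1030 = 4226.5 Tg.

4230 Tg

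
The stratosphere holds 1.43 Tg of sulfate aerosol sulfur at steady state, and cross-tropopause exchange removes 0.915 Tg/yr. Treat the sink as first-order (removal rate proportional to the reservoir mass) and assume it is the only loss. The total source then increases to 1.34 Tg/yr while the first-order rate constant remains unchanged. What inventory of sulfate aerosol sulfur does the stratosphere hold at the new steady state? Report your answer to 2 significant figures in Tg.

Rate constant k = F/M = 0.915 / 1.43 = 0.6399 yr⁻¹.
At the new steady state, source = k·M_new ⇒ M_new = 1.34 / 0.6399 = 2.094 Tg.
(Equivalently M_new = M × F_new/F_old = 1.43 × 1.34/0.915.)

2.1 Tg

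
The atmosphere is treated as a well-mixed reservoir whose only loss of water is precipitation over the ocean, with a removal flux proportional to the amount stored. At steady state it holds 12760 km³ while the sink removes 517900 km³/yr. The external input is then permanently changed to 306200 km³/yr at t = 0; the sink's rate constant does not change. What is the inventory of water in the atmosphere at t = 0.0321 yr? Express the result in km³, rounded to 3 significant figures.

τ = M₀/F₀ = 12760/517900 = 0.02464 yr; rate constant k = 1/τ.
New steady state M_∞ = F₁/k = F₁·τ = 306200 × 0.02464 = 7544.1 km³.
M(t) = M_∞ + (M₀ − M_∞)·e^(−t/τ); t/τ = 0.0321/0.02464 = 1.303, so e^(−t/τ) = 0.2718.
M(t) = 7544.1 + 5216 × 0.2718 = 8961.6 km³.

8960 km³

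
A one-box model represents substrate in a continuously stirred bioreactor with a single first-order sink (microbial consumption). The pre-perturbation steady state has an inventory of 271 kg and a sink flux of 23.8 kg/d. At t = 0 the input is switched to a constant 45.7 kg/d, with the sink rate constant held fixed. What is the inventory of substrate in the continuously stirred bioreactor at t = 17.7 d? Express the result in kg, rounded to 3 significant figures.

Residence time τ = M₀/F₀ = 11.39 d. The eventual steady state is M_∞ = M₀·(F₁/F₀) = 271 × 45.7/23.8 = 520.37 kg.
The anomaly ΔM(t) = M(t) − M_∞ decays as ΔM₀·e^(−t/τ) with ΔM₀ = 271 − 520.37 = −249.4 kg.
At t = 17.7 d, e^(−t/τ) = e^(−1.554) = 0.2113, so ΔM = −52.69 kg and M = 520.37 − 52.69 = 467.67 kg.

468 kg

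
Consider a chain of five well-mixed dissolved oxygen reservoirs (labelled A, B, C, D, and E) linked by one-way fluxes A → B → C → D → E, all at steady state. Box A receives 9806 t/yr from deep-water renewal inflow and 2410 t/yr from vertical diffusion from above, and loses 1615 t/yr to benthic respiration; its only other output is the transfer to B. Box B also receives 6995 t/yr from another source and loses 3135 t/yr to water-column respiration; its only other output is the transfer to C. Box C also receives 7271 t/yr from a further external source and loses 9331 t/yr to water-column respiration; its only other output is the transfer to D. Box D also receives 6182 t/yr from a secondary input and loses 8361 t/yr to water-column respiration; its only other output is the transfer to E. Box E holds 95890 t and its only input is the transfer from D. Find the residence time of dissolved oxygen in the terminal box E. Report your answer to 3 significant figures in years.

9.38 yr

Box A: F(A→B) = (9806 + 2410) − 1615 = 10601 t/yr.
Box B: F(B→C) = (10601 + 6995) − 3135 = 14461 t/yr.
Box C: F(C→D) = (14461 + 7271) − 9331 = 12401 t/yr.
Box D: F(D→E) = (12401 + 6182) − 8361 = 10222 t/yr.
Box E throughput = its input = 10222 t/yr; τ = 95890 / 10222 = 9.381 yr.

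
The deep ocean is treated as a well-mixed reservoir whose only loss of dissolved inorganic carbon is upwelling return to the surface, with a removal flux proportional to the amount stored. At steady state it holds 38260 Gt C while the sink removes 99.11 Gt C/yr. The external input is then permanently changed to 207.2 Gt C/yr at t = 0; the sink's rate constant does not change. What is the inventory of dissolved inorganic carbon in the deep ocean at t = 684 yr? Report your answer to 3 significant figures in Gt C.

τ = M₀/F₀ = 38260/99.11 = 386.0 yr; rate constant k = 1/τ.
New steady state M_∞ = F₁/k = F₁·τ = 207.2 × 386.0 = 79987 Gt C.
M(t) = M_∞ + (M₀ − M_∞)·e^(−t/τ); t/τ = 684/386.0 = 1.772, so e^(−t/τ) = 0.1700.
M(t) = 79987 − 41730 × 0.1700 = 72892 Gt C.

72900 Gt C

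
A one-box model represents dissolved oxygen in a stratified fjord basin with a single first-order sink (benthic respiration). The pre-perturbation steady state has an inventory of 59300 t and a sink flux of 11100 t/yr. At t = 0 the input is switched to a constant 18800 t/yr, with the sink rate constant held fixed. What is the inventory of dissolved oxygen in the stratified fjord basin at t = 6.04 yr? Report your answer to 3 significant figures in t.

87200 t

Residence time τ = M₀/F₀ = 5.342 yr. The eventual steady state is M_∞ = M₀·(F₁/F₀) = 59300 × 18800/11100 = 100440 t.
The anomaly ΔM(t) = M(t) − M_∞ decays as ΔM₀·e^(−t/τ) with ΔM₀ = 59300 − 100440 = −41140 t.
At t = 6.04 yr, e^(−t/τ) = e^(−1.131) = 0.3228, so ΔM = −13280 t and M = 100440 − 13280 = 87156 t.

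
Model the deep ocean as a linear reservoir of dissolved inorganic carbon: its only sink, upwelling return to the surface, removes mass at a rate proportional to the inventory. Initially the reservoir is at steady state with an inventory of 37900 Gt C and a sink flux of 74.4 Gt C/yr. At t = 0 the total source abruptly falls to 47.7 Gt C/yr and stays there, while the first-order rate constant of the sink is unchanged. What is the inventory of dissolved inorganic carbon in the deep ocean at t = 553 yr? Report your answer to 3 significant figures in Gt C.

The sink rate constant is k = F₀/M₀ = 74.4/37900 = 0.001963 yr⁻¹.
Solving dM/dt = F₁ − kM with M(0) = M₀ gives M(t) = F₁/k + (M₀ − F₁/k)·e^(−kt).
F₁/k = 47.7/0.001963 = 24299 Gt C; kt = 0.001963 × 553 = 1.086, e^(−kt) = 0.3377.
M(553) = 24299 + (37900 − 24299) × 0.3377 = 24299 + 4593 = 28892 Gt C.

28900 Gt C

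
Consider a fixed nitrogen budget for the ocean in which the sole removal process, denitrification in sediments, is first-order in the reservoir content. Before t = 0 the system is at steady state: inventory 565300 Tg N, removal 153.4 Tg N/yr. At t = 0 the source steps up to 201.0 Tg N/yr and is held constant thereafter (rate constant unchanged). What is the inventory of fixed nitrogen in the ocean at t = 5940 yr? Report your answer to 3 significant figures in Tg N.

Residence time τ = M₀/F₀ = 3685 yr. The eventual steady state is M_∞ = M₀·(F₁/F₀) = 565300 × 201.0/153.4 = 740710 Tg N.
The anomaly ΔM(t) = M(t) − M_∞ decays as ΔM₀·e^(−t/τ) with ΔM₀ = 565300 − 740710 = −175400 Tg N.
At t = 5940 yr, e^(−t/τ) = e^(−1.612) = 0.1995, so ΔM = −35000 Tg N and M = 740710 − 35000 = 705720 Tg N.

706000 Tg N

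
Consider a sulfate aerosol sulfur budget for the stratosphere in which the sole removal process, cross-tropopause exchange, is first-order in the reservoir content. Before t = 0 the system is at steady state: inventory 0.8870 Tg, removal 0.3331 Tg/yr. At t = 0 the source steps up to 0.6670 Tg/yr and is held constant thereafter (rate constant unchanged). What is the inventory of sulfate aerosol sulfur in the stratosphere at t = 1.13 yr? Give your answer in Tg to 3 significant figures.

1.19 Tg

The sink rate constant is k = F₀/M₀ = 0.3331/0.8870 = 0.3755 yr⁻¹.
Solving dM/dt = F₁ − kM with M(0) = M₀ gives M(t) = F₁/k + (M₀ − F₁/k)·e^(−kt).
F₁/k = 0.6670/0.3755 = 1.7761 Tg; kt = 0.3755 × 1.13 = 0.4244, e^(−kt) = 0.6542.
M(1.13) = 1.7761 + (0.8870 − 1.7761) × 0.6542 = 1.7761 − 0.5817 = 1.1945 Tg.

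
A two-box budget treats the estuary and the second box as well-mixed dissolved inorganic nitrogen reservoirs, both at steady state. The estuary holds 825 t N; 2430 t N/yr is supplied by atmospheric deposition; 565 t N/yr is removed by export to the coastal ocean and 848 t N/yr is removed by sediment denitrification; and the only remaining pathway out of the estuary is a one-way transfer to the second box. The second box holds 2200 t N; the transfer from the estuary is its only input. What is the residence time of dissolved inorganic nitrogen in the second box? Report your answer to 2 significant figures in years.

Balance the estuary: ΣF_in = 2430.0 t N/yr.
Transfer to the second box = ΣF_in − (565 + 848) = 1017.0 t N/yr.
At steady state the output of the second box equals its input, 1017.0 t N/yr.
τ = M / F = 2200 / 1017.0 = 2.163 yr.

2.2 yr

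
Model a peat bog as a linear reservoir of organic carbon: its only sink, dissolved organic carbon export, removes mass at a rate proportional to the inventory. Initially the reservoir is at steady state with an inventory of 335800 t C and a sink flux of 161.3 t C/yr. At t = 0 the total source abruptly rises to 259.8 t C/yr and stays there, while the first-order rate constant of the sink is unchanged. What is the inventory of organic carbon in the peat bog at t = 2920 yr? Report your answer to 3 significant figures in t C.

τ = M₀/F₀ = 335800/161.3 = 2082 yr; rate constant k = 1/τ.
New steady state M_∞ = F₁/k = F₁·τ = 259.8 × 2082 = 540860 t C.
M(t) = M_∞ + (M₀ − M_∞)·e^(−t/τ); t/τ = 2920/2082 = 1.403, so e^(−t/τ) = 0.2460.
M(t) = 540860 − 205100 × 0.2460 = 490430 t C.

490000 t C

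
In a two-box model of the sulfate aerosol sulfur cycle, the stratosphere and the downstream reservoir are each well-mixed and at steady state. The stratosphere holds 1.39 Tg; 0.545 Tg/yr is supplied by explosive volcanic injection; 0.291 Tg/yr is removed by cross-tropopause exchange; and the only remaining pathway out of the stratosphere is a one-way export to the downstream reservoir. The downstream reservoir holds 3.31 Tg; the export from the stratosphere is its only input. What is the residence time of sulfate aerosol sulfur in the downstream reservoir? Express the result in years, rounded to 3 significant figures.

13.0 yr

Balance the stratosphere: ΣF_in = 0.54500 Tg/yr.
Export to the downstream reservoir = ΣF_in − (0.291) = 0.25400 Tg/yr.
At steady state the output of the downstream reservoir equals its input, 0.25400 Tg/yr.
τ = M / F = 3.31 / 0.25400 = 13.03 yr.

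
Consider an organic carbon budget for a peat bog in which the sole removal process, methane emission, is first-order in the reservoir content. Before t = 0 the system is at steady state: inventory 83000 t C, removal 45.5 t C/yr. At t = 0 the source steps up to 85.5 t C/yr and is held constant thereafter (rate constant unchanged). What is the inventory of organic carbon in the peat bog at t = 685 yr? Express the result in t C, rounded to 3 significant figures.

106000 t C

τ = M₀/F₀ = 83000/45.5 = 1824 yr; rate constant k = 1/τ.
New steady state M_∞ = F₁/k = F₁·τ = 85.5 × 1824 = 155970 t C.
M(t) = M_∞ + (M₀ − M_∞)·e^(−t/τ); t/τ = 685/1824 = 0.3755, so e^(−t/τ) = 0.6869.
M(t) = 155970 − 72970 × 0.6869 = 105840 t C.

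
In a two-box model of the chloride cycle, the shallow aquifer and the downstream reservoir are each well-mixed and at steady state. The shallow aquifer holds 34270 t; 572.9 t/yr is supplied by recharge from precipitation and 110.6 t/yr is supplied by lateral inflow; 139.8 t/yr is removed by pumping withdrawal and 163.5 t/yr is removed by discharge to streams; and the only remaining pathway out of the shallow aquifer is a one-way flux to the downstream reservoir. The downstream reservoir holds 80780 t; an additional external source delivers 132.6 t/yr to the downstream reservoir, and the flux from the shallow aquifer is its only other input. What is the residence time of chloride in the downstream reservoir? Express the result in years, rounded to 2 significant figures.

160 yr

Balance the shallow aquifer: ΣF_in = 572.9 + 110.6 = 683.50 t/yr.
Flux to the downstream reservoir = ΣF_in − (139.8 + 163.5) = 380.20 t/yr.
Total input to the downstream reservoir = 380.20 + 132.6 = 512.80 t/yr; at steady state this equals its total output.
τ = M / F = 80780 / 512.80 = 157.5 yr.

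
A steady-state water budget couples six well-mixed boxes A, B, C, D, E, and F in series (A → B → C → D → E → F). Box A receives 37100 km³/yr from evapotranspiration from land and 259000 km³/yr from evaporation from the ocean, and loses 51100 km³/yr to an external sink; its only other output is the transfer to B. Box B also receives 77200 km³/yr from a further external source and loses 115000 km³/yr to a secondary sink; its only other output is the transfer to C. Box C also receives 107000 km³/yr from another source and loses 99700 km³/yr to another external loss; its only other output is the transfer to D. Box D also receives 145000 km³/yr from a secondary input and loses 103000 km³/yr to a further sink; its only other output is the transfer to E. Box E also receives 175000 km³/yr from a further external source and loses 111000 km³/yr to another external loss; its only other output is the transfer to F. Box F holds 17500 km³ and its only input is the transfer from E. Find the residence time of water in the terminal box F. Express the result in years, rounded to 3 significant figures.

Box A: F(A→B) = (37100 + 259000) − 51100 = 245000 km³/yr.
Box B: F(B→C) = (245000 + 77200) − 115000 = 207200 km³/yr.
Box C: F(C→D) = (207200 + 107000) − 99700 = 214500 km³/yr.
Box D: F(D→E) = (214500 + 145000) − 103000 = 256500 km³/yr.
Box E: F(E→F) = (256500 + 175000) − 111000 = 320500 km³/yr.
Box F throughput = its input = 320500 km³/yr; τ = 17500 / 320500 = 0.05460 yr.

0.0546 yr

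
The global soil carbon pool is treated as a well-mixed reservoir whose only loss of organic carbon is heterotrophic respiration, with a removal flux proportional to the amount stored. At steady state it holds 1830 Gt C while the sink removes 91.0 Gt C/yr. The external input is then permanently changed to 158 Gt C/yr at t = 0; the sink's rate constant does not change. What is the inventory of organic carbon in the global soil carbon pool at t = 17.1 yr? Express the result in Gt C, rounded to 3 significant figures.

2600 Gt C

The sink rate constant is k = F₀/M₀ = 91.0/1830 = 0.04973 yr⁻¹.
Solving dM/dt = F₁ − kM with M(0) = M₀ gives M(t) = F₁/k + (M₀ − F₁/k)·e^(−kt).
F₁/k = 158/0.04973 = 3177.4 Gt C; kt = 0.04973 × 17.1 = 0.8503, e^(−kt) = 0.4273.
M(17.1) = 3177.4 + (1830 − 3177.4) × 0.4273 = 3177.4 − 575.7 = 2601.7 Gt C.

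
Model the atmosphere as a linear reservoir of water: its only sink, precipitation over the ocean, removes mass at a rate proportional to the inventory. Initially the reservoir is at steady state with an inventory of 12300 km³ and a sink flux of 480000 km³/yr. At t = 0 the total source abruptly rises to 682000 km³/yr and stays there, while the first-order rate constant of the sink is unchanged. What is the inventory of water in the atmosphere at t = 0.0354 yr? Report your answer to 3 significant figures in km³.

τ = M₀/F₀ = 12300/480000 = 0.02562 yr; rate constant k = 1/τ.
New steady state M_∞ = F₁/k = F₁·τ = 682000 × 0.02562 = 17476 km³.
M(t) = M_∞ + (M₀ − M_∞)·e^(−t/τ); t/τ = 0.0354/0.02562 = 1.381, so e^(−t/τ) = 0.2512.
M(t) = 17476 − 5176 × 0.2512 = 16176 km³.

16200 km³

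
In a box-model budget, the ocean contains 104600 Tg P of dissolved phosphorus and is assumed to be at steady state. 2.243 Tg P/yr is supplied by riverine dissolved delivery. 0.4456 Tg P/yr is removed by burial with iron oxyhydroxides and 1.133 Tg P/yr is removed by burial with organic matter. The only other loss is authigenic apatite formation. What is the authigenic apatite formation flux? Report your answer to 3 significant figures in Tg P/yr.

0.664 Tg P/yr

At steady state ΣF_in = ΣF_out.
ΣF_in = 2.2430 Tg P/yr.
Authigenic apatite formation flux = ΣF_in − (0.4456 + 1.133) = 2.2430 − 1.579 = 0.6644 Tg P/yr.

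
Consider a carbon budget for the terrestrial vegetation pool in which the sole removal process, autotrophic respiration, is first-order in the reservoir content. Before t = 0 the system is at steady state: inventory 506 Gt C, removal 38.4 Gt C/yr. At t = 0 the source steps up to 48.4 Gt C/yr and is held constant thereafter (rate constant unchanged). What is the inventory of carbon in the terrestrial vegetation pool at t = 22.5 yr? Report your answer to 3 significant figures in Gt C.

614 Gt C

τ = M₀/F₀ = 506/38.4 = 13.18 yr; rate constant k = 1/τ.
New steady state M_∞ = F₁/k = F₁·τ = 48.4 × 13.18 = 637.77 Gt C.
M(t) = M_∞ + (M₀ − M_∞)·e^(−t/τ); t/τ = 22.5/13.18 = 1.708, so e^(−t/τ) = 0.1813.
M(t) = 637.77 − 131.8 × 0.1813 = 613.88 Gt C.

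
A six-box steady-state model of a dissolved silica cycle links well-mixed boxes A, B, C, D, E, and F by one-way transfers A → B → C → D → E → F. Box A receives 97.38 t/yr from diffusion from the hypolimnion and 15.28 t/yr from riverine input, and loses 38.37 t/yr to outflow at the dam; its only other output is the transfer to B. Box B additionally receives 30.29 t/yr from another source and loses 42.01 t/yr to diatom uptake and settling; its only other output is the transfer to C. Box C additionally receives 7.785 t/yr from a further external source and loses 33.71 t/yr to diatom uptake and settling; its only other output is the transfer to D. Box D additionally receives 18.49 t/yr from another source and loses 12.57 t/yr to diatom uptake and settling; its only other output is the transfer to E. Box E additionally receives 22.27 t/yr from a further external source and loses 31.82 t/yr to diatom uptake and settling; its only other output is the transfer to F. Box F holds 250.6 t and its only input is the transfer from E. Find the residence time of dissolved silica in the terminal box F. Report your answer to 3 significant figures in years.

7.59 yr

Box A: F(A→B) = (97.38 + 15.28) − 38.37 = 74.290 t/yr.
Box B: F(B→C) = (74.290 + 30.29) − 42.01 = 62.570 t/yr.
Box C: F(C→D) = (62.570 + 7.785) − 33.71 = 36.645 t/yr.
Box D: F(D→E) = (36.645 + 18.49) − 12.57 = 42.565 t/yr.
Box E: F(E→F) = (42.565 + 22.27) − 31.82 = 33.015 t/yr.
Box F throughput = its input = 33.015 t/yr; τ = 250.6 / 33.015 = 7.590 yr.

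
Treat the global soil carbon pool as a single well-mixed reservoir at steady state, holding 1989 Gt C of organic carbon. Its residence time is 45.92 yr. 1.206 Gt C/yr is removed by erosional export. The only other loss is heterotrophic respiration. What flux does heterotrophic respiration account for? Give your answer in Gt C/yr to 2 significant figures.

42 Gt C/yr

Total removal F = M/τ = 1989 / 45.92 = 43.31 Gt C/yr.
Heterotrophic respiration = F − (1.206) = 43.31 − 1.206 = 42.11 Gt C/yr.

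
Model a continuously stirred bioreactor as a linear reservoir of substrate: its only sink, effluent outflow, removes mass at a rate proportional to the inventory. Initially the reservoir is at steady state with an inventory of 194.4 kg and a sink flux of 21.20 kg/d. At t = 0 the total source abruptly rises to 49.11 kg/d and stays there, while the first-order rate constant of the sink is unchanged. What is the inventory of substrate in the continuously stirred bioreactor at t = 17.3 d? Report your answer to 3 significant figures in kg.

412 kg

τ = M₀/F₀ = 194.4/21.20 = 9.170 d; rate constant k = 1/τ.
New steady state M_∞ = F₁/k = F₁·τ = 49.11 × 9.170 = 450.33 kg.
M(t) = M_∞ + (M₀ − M_∞)·e^(−t/τ); t/τ = 17.3/9.170 = 1.887, so e^(−t/τ) = 0.1516.
M(t) = 450.33 − 255.9 × 0.1516 = 411.54 kg.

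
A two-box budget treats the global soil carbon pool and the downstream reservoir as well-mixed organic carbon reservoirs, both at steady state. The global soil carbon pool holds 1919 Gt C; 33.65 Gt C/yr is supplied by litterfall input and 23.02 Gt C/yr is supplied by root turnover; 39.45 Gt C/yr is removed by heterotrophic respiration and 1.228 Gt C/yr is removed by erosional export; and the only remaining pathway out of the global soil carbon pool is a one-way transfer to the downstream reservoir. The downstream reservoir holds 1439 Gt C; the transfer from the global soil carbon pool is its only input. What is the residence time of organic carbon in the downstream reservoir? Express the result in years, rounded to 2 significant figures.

90 yr

Balance the global soil carbon pool: ΣF_in = 33.65 + 23.02 = 56.670 Gt C/yr.
Transfer to the downstream reservoir = ΣF_in − (39.45 + 1.228) = 15.992 Gt C/yr.
At steady state the output of the downstream reservoir equals its input, 15.992 Gt C/yr.
τ = M / F = 1439 / 15.992 = 89.98 yr.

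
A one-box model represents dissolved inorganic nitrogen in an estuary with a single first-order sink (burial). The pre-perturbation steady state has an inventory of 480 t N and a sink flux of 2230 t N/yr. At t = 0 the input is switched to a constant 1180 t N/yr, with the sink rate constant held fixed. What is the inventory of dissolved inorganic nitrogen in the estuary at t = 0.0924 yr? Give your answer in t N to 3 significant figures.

τ = M₀/F₀ = 480/2230 = 0.2152 yr; rate constant k = 1/τ.
New steady state M_∞ = F₁/k = F₁·τ = 1180 × 0.2152 = 253.99 t N.
M(t) = M_∞ + (M₀ − M_∞)·e^(−t/τ); t/τ = 0.0924/0.2152 = 0.4293, so e^(−t/τ) = 0.6510.
M(t) = 253.99 + 226.0 × 0.6510 = 401.12 t N.

401 t N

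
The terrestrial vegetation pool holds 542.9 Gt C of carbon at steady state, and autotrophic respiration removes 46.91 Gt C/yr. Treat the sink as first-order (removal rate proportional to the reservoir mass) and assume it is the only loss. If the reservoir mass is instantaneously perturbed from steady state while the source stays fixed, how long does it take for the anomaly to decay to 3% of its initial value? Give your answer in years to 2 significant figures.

For a linear reservoir the anomaly decays as exp(−t/τ) with τ = M/F = 542.9/46.91 = 11.57 yr.
exp(−t/τ) = 0.03 ⇒ t = −τ ln(0.03) = 11.57 × 3.507 = 40.58 yr.

41 yr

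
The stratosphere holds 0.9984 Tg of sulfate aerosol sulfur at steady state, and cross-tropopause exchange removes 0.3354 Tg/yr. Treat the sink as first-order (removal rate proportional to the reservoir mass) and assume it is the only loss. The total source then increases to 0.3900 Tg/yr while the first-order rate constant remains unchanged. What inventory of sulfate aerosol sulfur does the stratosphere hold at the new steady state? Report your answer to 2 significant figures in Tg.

Rate constant k = F/M = 0.3354 / 0.9984 = 0.3359 yr⁻¹.
At the new steady state, source = k·M_new ⇒ M_new = 0.3900 / 0.3359 = 1.161 Tg.
(Equivalently M_new = M × F_new/F_old = 0.9984 × 0.3900/0.3354.)

1.2 Tg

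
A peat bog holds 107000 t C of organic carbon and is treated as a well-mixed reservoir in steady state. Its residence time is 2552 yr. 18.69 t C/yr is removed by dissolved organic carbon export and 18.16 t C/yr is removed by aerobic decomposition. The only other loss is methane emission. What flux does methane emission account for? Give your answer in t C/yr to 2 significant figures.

Total removal F = M/τ = 107000 / 2552 = 41.93 t C/yr.
Methane emission = F − (18.69 + 18.16) = 41.93 − 36.85 = 5.078 t C/yr.

5.1 t C/yr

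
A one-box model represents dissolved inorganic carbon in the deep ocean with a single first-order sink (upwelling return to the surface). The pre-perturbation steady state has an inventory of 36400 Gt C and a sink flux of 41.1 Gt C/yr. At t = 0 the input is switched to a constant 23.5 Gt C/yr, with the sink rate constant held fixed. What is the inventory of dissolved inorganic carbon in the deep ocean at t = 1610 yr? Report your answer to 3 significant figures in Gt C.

23300 Gt C

Residence time τ = M₀/F₀ = 885.6 yr. The eventual steady state is M_∞ = M₀·(F₁/F₀) = 36400 × 23.5/41.1 = 20813 Gt C.
The anomaly ΔM(t) = M(t) − M_∞ decays as ΔM₀·e^(−t/τ) with ΔM₀ = 36400 − 20813 = 15590 Gt C.
At t = 1610 yr, e^(−t/τ) = e^(−1.818) = 0.1624, so ΔM = 2531 Gt C and M = 20813 + 2531 = 23344 Gt C.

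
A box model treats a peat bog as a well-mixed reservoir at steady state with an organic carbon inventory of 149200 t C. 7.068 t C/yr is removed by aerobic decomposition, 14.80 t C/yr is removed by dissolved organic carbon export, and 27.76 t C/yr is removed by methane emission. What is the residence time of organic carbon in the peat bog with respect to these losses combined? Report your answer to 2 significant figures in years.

Total removal = 7.068 + 14.80 + 27.76 = 49.628 t C/yr.
τ = M / ΣF_out = 149200 / 49.628 = 3006 yr.

3000 yr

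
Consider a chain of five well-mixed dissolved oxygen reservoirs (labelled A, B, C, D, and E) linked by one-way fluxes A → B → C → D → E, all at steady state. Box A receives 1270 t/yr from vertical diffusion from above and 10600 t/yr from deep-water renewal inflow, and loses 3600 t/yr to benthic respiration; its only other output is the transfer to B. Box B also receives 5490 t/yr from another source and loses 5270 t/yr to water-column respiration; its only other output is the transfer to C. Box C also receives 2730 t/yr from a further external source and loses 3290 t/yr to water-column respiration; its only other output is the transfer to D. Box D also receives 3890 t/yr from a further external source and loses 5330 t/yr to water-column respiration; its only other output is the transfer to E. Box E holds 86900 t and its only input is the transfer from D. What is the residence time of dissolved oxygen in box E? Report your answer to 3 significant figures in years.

Box A: F(A→B) = (1270 + 10600) − 3600 = 8270.0 t/yr.
Box B: F(B→C) = (8270.0 + 5490) − 5270 = 8490.0 t/yr.
Box C: F(C→D) = (8490.0 + 2730) − 3290 = 7930.0 t/yr.
Box D: F(D→E) = (7930.0 + 3890) − 5330 = 6490.0 t/yr.
Box E throughput = its input = 6490.0 t/yr; τ = 86900 / 6490.0 = 13.39 yr.

13.4 yr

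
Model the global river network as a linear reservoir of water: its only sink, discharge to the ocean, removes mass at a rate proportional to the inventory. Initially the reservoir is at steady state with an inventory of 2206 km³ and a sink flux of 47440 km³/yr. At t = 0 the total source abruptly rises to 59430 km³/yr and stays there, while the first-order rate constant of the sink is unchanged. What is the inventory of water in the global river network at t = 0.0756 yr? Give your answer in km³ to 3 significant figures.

Residence time τ = M₀/F₀ = 0.04650 yr. The eventual steady state is M_∞ = M₀·(F₁/F₀) = 2206 × 59430/47440 = 2763.5 km³.
The anomaly ΔM(t) = M(t) − M_∞ decays as ΔM₀·e^(−t/τ) with ΔM₀ = 2206 − 2763.5 = −557.5 km³.
At t = 0.0756 yr, e^(−t/τ) = e^(−1.626) = 0.1968, so ΔM = −109.7 km³ and M = 2763.5 − 109.7 = 2653.8 km³.

2650 km³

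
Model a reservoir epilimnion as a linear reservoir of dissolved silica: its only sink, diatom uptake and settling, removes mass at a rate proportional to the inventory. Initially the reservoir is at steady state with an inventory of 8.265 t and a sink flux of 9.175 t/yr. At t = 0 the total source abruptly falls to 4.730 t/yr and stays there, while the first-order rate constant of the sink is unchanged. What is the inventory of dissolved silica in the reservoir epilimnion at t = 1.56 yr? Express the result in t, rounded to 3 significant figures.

Residence time τ = M₀/F₀ = 0.9008 yr. The eventual steady state is M_∞ = M₀·(F₁/F₀) = 8.265 × 4.730/9.175 = 4.2609 t.
The anomaly ΔM(t) = M(t) − M_∞ decays as ΔM₀·e^(−t/τ) with ΔM₀ = 8.265 − 4.2609 = 4.004 t.
At t = 1.56 yr, e^(−t/τ) = e^(−1.732) = 0.1770, so ΔM = 0.7086 t and M = 4.2609 + 0.7086 = 4.9695 t.

4.97 t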